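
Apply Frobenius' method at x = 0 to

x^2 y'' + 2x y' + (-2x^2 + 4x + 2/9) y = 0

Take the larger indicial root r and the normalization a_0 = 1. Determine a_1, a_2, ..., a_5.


Write in Frobenius form y'' + (p(x)/x) y' + (q(x)/x^2) y = 0:
  p(x) = 2,  q(x) = -2x^2 + 4x + 2/9.
Indicial equation: r(r-1) + (2) r + (2/9) = 0 -> roots r_1 = -1/3, r_2 = -2/3.
Take r = r_1 = -1/3. Let y(x) = x^r sum_{n>=0} a_n x^n with a_0 = 1.
Substitute y = x^r sum a_n x^n and match x^{r+n}. The recurrence is
  D(n) a_n + 4 a_{n-1} - 2 a_{n-2} = 0,  where D(n) = (r+n)(r+n-1) + (2)(r+n) + (2/9).
  a_n = [-4 a_{n-1} + 2 a_{n-2}] / D(n).
Since the indicial polynomial factors as (r - r_1)(r - r_2), D(n) = (r_1 + n - r_1)(r_1 + n - r_2) = n(n + 1/3).
Evaluating step by step (a_0 = 1):
  n = 1: D(1) = 1(1 + 1/3) = 4/3; numerator = -4(1) = -4; a_1 = (-4)/(4/3) = -3
  n = 2: D(2) = 2(2 + 1/3) = 14/3; numerator = -4(-3) + 2(1) = 14; a_2 = (14)/(14/3) = 3
  n = 3: D(3) = 3(3 + 1/3) = 10; numerator = -4(3) + 2(-3) = -18; a_3 = (-18)/(10) = -9/5
  n = 4: D(4) = 4(4 + 1/3) = 52/3; numerator = -4(-9/5) + 2(3) = 66/5; a_4 = (66/5)/(52/3) = 99/130
  n = 5: D(5) = 5(5 + 1/3) = 80/3; numerator = -4(99/130) + 2(-9/5) = -432/65; a_5 = (-432/65)/(80/3) = -81/325

r = -1/3; a_0 = 1; a_1 = -3; a_2 = 3; a_3 = -9/5; a_4 = 99/130; a_5 = -81/325


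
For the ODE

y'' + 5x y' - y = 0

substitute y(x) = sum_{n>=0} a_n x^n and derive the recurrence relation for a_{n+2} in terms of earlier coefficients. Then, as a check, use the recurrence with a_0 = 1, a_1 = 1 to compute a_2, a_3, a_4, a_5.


Substitute y = sum_n a_n x^n.
y''(x) has coefficient (n+2)(n+1) a_{n+2} at x^n;
5 x y'(x) has coefficient 5 n a_n at x^n (shift);
-y(x) has coefficient -1 a_n at x^n.
Matching x^n: (n+2)(n+1) a_{n+2} + (5n - 1) a_n = 0.
Thus a_{n+2} = (-5n + 1) / ((n+1)(n+2)) * a_n.

Check with a_0 = 1, a_1 = 1 (apply the recurrence for n = 0, 1, 2, 3): a_0 = 1, a_1 = 1, a_2 = 1/2, a_3 = -2/3, a_4 = -3/8, a_5 = 7/15.

a_(n+2) = (-5n + 1) / ((n+1)(n+2)) * a_n; check: a_0 = 1, a_1 = 1, a_2 = 1/2, a_3 = -2/3, a_4 = -3/8, a_5 = 7/15


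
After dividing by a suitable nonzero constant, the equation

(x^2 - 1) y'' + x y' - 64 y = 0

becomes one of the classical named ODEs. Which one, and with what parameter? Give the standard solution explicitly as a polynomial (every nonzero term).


All three coefficients share the factor -1; dividing through by -1 gives  (1 - x^2) y'' - x y' + 64 y = 0.
This matches the Chebyshev equation (1 - x^2) y'' - x y' + n^2 y = 0 (note the -x y' term, not -2x y') with n^2 = 64, so n = 8; the polynomial solution is T_8(x).
With y = sum_k a_k x^k, matching x^k gives (k+2)(k+1) a_{k+2} = (k^2 - n^2) a_k = (k - 8)(k + 8) a_k. The right side vanishes at k = 8, so the series with the parity of 8 terminates at degree 8.
Standard normalization: leading coefficient of T_n is 2^(n-1), so a_8 = 2^7 = 128. Work downward with a_k = (k+1)(k+2) a_{k+2} / ((k - 8)(k + 8)):
  a_6 = (7)(8)(128) / ((6 - 8)(6 + 8)) = 7168/(-28) = -256
  a_4 = (5)(6)(-256) / ((4 - 8)(4 + 8)) = -7680/(-48) = 160
  a_2 = (3)(4)(160) / ((2 - 8)(2 + 8)) = 1920/(-60) = -32
  a_0 = (1)(2)(-32) / ((0 - 8)(0 + 8)) = -64/(-64) = 1
Hence T_8(x) = 128 x^8 - 256 x^6 + 160 x^4 - 32 x^2 + 1.

T_8(x); series = 128 x^8 - 256 x^6 + 160 x^4 - 32 x^2 + 1


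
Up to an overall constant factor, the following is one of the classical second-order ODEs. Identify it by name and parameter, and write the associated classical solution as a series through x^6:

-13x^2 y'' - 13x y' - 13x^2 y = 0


All three coefficients share the factor -13; dividing through by -13 gives  x^2 y'' + x y' + x^2 y = 0.
This matches the Bessel equation x^2 y'' + x y' + (x^2 - nu^2) y = 0 with nu^2 = 0, so nu = 0; the solution bounded at x = 0 is J_0(x).
Frobenius at x = 0: indicial roots ±nu; for r = nu the recurrence k(k + 2nu) c_k = -c_{k-2} gives the standard series J_nu(x) = sum_{k>=0} (-1)^k / (k! (k+nu)!) (x/2)^(2k+nu). Evaluate the first 4 terms:
  k = 0: (-1)^0 / (0! * 0! * 2^0) x^0 = 1/(1*1*1) x^0 = (1) x^0
  k = 1: (-1)^1 / (1! * 1! * 2^2) x^2 = -1/(1*1*4) x^2 = (-1/4) x^2
  k = 2: (-1)^2 / (2! * 2! * 2^4) x^4 = 1/(2*2*16) x^4 = (1/64) x^4
  k = 3: (-1)^3 / (3! * 3! * 2^6) x^6 = -1/(6*6*64) x^6 = (-1/2304) x^6
Hence J_0(x) = -x^6/2304 + x^4/64 - x^2/4 + 1 + ....

J_0(x); series = -x^6/2304 + x^4/64 - x^2/4 + 1


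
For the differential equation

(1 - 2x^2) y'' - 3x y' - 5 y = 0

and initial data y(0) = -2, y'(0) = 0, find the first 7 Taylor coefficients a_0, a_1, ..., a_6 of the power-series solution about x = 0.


Ansatz: y(x) = sum_{n>=0} a_n x^n, so y'(x) = sum_{n>=1} n a_n x^(n-1) and y''(x) = sum_{n>=2} n(n-1) a_n x^(n-2).
Substitute into P(x) y'' + Q(x) y' + R(x) y = 0 with P(x) = 1 - 2x^2, Q(x) = -3x, R(x) = -5, and match powers of x.
Initial conditions: a_0 = -2, a_1 = 0.
Setting the coefficient of each power of x to zero and solving order by order (substituting the coefficients already found):
  x^0: 2 a_2 - 5 a_0 = 0  ->  2 a_2 = 5 a_0 = -10  ->  a_2 = -5
  x^1: 6 a_3 - 8 a_1 = 0  ->  6 a_3 = 8 a_1 = 0  ->  a_3 = 0
  x^2: 12 a_4 - 15 a_2 = 0  ->  12 a_4 = 15 a_2 = -75  ->  a_4 = -25/4
  x^3: 20 a_5 - 26 a_3 = 0  ->  20 a_5 = 26 a_3 = 0  ->  a_5 = 0
  x^4: 30 a_6 - 41 a_4 = 0  ->  30 a_6 = 41 a_4 = -1025/4  ->  a_6 = -205/24
Truncated series: y(x) = -2 - 5 x^2 - (25/4) x^4 - (205/24) x^6 + O(x^7).

a_0 = -2; a_1 = 0; a_2 = -5; a_3 = 0; a_4 = -25/4; a_5 = 0; a_6 = -205/24


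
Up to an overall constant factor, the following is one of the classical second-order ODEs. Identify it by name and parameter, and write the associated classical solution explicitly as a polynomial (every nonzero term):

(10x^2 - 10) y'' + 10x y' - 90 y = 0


All three coefficients share the factor -10; dividing through by -10 gives  (1 - x^2) y'' - x y' + 9 y = 0.
This matches the Chebyshev equation (1 - x^2) y'' - x y' + n^2 y = 0 (note the -x y' term, not -2x y') with n^2 = 9, so n = 3; the polynomial solution is T_3(x).
With y = sum_k a_k x^k, matching x^k gives (k+2)(k+1) a_{k+2} = (k^2 - n^2) a_k = (k - 3)(k + 3) a_k. The right side vanishes at k = 3, so the series with the parity of 3 terminates at degree 3.
Standard normalization: leading coefficient of T_n is 2^(n-1), so a_3 = 2^2 = 4. Work downward with a_k = (k+1)(k+2) a_{k+2} / ((k - 3)(k + 3)):
  a_1 = (2)(3)(4) / ((1 - 3)(1 + 3)) = 24/(-8) = -3
Hence T_3(x) = 4 x^3 - 3 x.

T_3(x); series = 4 x^3 - 3 x


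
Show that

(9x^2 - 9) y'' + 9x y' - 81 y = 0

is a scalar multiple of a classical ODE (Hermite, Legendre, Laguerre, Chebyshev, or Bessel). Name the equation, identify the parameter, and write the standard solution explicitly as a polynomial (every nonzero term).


All three coefficients share the factor -9; dividing through by -9 gives  (1 - x^2) y'' - x y' + 9 y = 0.
This matches the Chebyshev equation (1 - x^2) y'' - x y' + n^2 y = 0 (note the -x y' term, not -2x y') with n^2 = 9, so n = 3; the polynomial solution is T_3(x).
With y = sum_k a_k x^k, matching x^k gives (k+2)(k+1) a_{k+2} = (k^2 - n^2) a_k = (k - 3)(k + 3) a_k. The right side vanishes at k = 3, so the series with the parity of 3 terminates at degree 3.
Standard normalization: leading coefficient of T_n is 2^(n-1), so a_3 = 2^2 = 4. Work downward with a_k = (k+1)(k+2) a_{k+2} / ((k - 3)(k + 3)):
  a_1 = (2)(3)(4) / ((1 - 3)(1 + 3)) = 24/(-8) = -3
Hence T_3(x) = 4 x^3 - 3 x.

T_3(x); series = 4 x^3 - 3 x


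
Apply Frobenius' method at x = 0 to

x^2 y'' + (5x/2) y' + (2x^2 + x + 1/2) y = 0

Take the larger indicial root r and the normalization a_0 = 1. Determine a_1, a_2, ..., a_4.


Write in Frobenius form y'' + (p(x)/x) y' + (q(x)/x^2) y = 0:
  p(x) = 5/2,  q(x) = 2x^2 + x + 1/2.
Indicial equation: r(r-1) + (5/2) r + (1/2) = 0 -> roots r_1 = -1/2, r_2 = -1.
Take r = r_1 = -1/2. Let y(x) = x^r sum_{n>=0} a_n x^n with a_0 = 1.
Substitute y = x^r sum a_n x^n and match x^{r+n}. The recurrence is
  D(n) a_n + 1 a_{n-1} + 2 a_{n-2} = 0,  where D(n) = (r+n)(r+n-1) + (5/2)(r+n) + (1/2).
  a_n = [-1 a_{n-1} - 2 a_{n-2}] / D(n).
Since the indicial polynomial factors as (r - r_1)(r - r_2), D(n) = (r_1 + n - r_1)(r_1 + n - r_2) = n(n + 1/2).
Evaluating step by step (a_0 = 1):
  n = 1: D(1) = 1(1 + 1/2) = 3/2; numerator = -1(1) = -1; a_1 = (-1)/(3/2) = -2/3
  n = 2: D(2) = 2(2 + 1/2) = 5; numerator = -1(-2/3) - 2(1) = -4/3; a_2 = (-4/3)/(5) = -4/15
  n = 3: D(3) = 3(3 + 1/2) = 21/2; numerator = -1(-4/15) - 2(-2/3) = 8/5; a_3 = (8/5)/(21/2) = 16/105
  n = 4: D(4) = 4(4 + 1/2) = 18; numerator = -1(16/105) - 2(-4/15) = 8/21; a_4 = (8/21)/(18) = 4/189

r = -1/2; a_0 = 1; a_1 = -2/3; a_2 = -4/15; a_3 = 16/105; a_4 = 4/189


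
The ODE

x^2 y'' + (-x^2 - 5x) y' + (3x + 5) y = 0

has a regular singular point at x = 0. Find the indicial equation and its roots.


Divide by x^2 to reach normal form y'' + P_1(x) y' + P_2(x) y = 0 with P_1(x) = -1 - 5/x and P_2(x) = 3/x + 5/x^2.
x = 0 is a singular point because the y'-coefficient -1 - 5/x has a pole at x = 0 and the y-coefficient 3/x + 5/x^2 has a pole at x = 0.
It is a regular singular point because x P_1(x) = p(x) = -x - 5 and x^2 P_2(x) = q(x) = 3x + 5 are polynomials, hence analytic at x = 0.
p(0) = -5,  q(0) = 5.
Indicial equation: r(r-1) + p(0) r + q(0) = 0, i.e. r^2 + (p(0) - 1) r + q(0) = 0, i.e. r^2 - 6 r + 5 = 0.
Discriminant: (-6)^2 - 4(5) = 16, so r = (6 ± 4)/2.
Solving: r_1 = 5, r_2 = 1.

indicial: r^2 - 6 r + 5 = 0; roots r_1 = 5, r_2 = 1


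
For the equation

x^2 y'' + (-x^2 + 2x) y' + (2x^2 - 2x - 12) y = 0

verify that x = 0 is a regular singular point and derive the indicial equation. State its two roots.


Divide by x^2 to reach normal form y'' + P_1(x) y' + P_2(x) y = 0 with P_1(x) = -1 + 2/x and P_2(x) = 2 - 2/x - 12/x^2.
x = 0 is a singular point because the y'-coefficient -1 + 2/x has a pole at x = 0 and the y-coefficient 2 - 2/x - 12/x^2 has a pole at x = 0.
It is a regular singular point because x P_1(x) = p(x) = 2 - x and x^2 P_2(x) = q(x) = 2x^2 - 2x - 12 are polynomials, hence analytic at x = 0.
p(0) = 2,  q(0) = -12.
Indicial equation: r(r-1) + p(0) r + q(0) = 0, i.e. r^2 + (p(0) - 1) r + q(0) = 0, i.e. r^2 + 1 r - 12 = 0.
Discriminant: (1)^2 - 4(-12) = 49, so r = (-1 ± 7)/2.
Solving: r_1 = 3, r_2 = -4.

indicial: r^2 + 1 r - 12 = 0; roots r_1 = 3, r_2 = -4


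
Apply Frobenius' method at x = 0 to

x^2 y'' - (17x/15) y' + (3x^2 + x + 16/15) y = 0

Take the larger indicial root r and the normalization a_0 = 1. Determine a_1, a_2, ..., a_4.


Write in Frobenius form y'' + (p(x)/x) y' + (q(x)/x^2) y = 0:
  p(x) = -17/15,  q(x) = 3x^2 + x + 16/15.
Indicial equation: r(r-1) + (-17/15) r + (16/15) = 0 -> roots r_1 = 4/3, r_2 = 4/5.
Take r = r_1 = 4/3. Let y(x) = x^r sum_{n>=0} a_n x^n with a_0 = 1.
Substitute y = x^r sum a_n x^n and match x^{r+n}. The recurrence is
  D(n) a_n + 1 a_{n-1} + 3 a_{n-2} = 0,  where D(n) = (r+n)(r+n-1) + (-17/15)(r+n) + (16/15).
  a_n = [-1 a_{n-1} - 3 a_{n-2}] / D(n).
Since the indicial polynomial factors as (r - r_1)(r - r_2), D(n) = (r_1 + n - r_1)(r_1 + n - r_2) = n(n + 8/15).
Evaluating step by step (a_0 = 1):
  n = 1: D(1) = 1(1 + 8/15) = 23/15; numerator = -1(1) = -1; a_1 = (-1)/(23/15) = -15/23
  n = 2: D(2) = 2(2 + 8/15) = 76/15; numerator = -1(-15/23) - 3(1) = -54/23; a_2 = (-54/23)/(76/15) = -405/874
  n = 3: D(3) = 3(3 + 8/15) = 53/5; numerator = -1(-405/874) - 3(-15/23) = 2115/874; a_3 = (2115/874)/(53/5) = 10575/46322
  n = 4: D(4) = 4(4 + 8/15) = 272/15; numerator = -1(10575/46322) - 3(-405/874) = 1170/1007; a_4 = (1170/1007)/(272/15) = 8775/136952

r = 4/3; a_0 = 1; a_1 = -15/23; a_2 = -405/874; a_3 = 10575/46322; a_4 = 8775/136952


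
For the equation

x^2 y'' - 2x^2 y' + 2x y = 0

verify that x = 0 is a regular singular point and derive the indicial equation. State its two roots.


Divide by x^2 to reach normal form y'' + P_1(x) y' + P_2(x) y = 0 with P_1(x) = -2 and P_2(x) = 2/x.
x = 0 is a singular point because the y-coefficient 2/x has a pole at x = 0.
It is a regular singular point because x P_1(x) = p(x) = -2x and x^2 P_2(x) = q(x) = 2x are polynomials, hence analytic at x = 0.
p(0) = 0,  q(0) = 0.
Indicial equation: r(r-1) + p(0) r + q(0) = 0, i.e. r^2 + (p(0) - 1) r + q(0) = 0, i.e. r^2 - 1 r = 0.
Discriminant: (-1)^2 - 4(0) = 1, so r = (1 ± 1)/2.
Solving: r_1 = 1, r_2 = 0.

indicial: r^2 - 1 r = 0; roots r_1 = 1, r_2 = 0


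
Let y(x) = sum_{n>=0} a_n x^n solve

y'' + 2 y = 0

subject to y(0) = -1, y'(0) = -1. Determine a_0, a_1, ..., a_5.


Ansatz: y(x) = sum_{n>=0} a_n x^n, so y'(x) = sum_{n>=1} n a_n x^(n-1) and y''(x) = sum_{n>=2} n(n-1) a_n x^(n-2).
Substitute into P(x) y'' + Q(x) y' + R(x) y = 0 with P(x) = 1, Q(x) = 0, R(x) = 2, and match powers of x.
Initial conditions: a_0 = -1, a_1 = -1.
Setting the coefficient of each power of x to zero and solving order by order (substituting the coefficients already found):
  x^0: 2 a_2 + 2 a_0 = 0  ->  2 a_2 = -2 a_0 = 2  ->  a_2 = 1
  x^1: 6 a_3 + 2 a_1 = 0  ->  6 a_3 = -2 a_1 = 2  ->  a_3 = 1/3
  x^2: 12 a_4 + 2 a_2 = 0  ->  12 a_4 = -2 a_2 = -2  ->  a_4 = -1/6
  x^3: 20 a_5 + 2 a_3 = 0  ->  20 a_5 = -2 a_3 = -2/3  ->  a_5 = -1/30
Truncated series: y(x) = -1 - x + x^2 + (1/3) x^3 - (1/6) x^4 - (1/30) x^5 + O(x^6).

a_0 = -1; a_1 = -1; a_2 = 1; a_3 = 1/3; a_4 = -1/6; a_5 = -1/30


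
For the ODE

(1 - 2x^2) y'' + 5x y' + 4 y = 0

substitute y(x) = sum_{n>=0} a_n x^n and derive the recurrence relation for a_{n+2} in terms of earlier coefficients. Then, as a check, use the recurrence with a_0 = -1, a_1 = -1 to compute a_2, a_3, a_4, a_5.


Substitute y = sum_n a_n x^n.
(1 - 2 x^2) y'' contributes (n+2)(n+1) a_{n+2} - 2 n(n-1) a_n at x^n.
5 x y'(x) contributes 5 n a_n at x^n.
4 y(x) contributes 4 a_n at x^n.
Matching x^n: (n+2)(n+1) a_{n+2} + (-2 n(n-1) + 5 n + 4) a_n = 0.
Thus a_{n+2} = (2 n(n-1) - 5 n - 4) / ((n+1)(n+2)) * a_n.

Check with a_0 = -1, a_1 = -1 (apply the recurrence for n = 0, 1, 2, 3): a_0 = -1, a_1 = -1, a_2 = 2, a_3 = 3/2, a_4 = -5/3, a_5 = -21/40.

a_(n+2) = (2 n(n-1) - 5 n - 4) / ((n+1)(n+2)) * a_n; check: a_0 = -1, a_1 = -1, a_2 = 2, a_3 = 3/2, a_4 = -5/3, a_5 = -21/40


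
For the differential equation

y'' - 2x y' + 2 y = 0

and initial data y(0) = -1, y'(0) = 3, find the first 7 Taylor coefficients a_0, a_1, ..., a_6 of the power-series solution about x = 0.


Ansatz: y(x) = sum_{n>=0} a_n x^n, so y'(x) = sum_{n>=1} n a_n x^(n-1) and y''(x) = sum_{n>=2} n(n-1) a_n x^(n-2).
Substitute into P(x) y'' + Q(x) y' + R(x) y = 0 with P(x) = 1, Q(x) = -2x, R(x) = 2, and match powers of x.
Initial conditions: a_0 = -1, a_1 = 3.
Setting the coefficient of each power of x to zero and solving order by order (substituting the coefficients already found):
  x^0: 2 a_2 + 2 a_0 = 0  ->  2 a_2 = -2 a_0 = 2  ->  a_2 = 1
  x^1: 6 a_3 = 0  ->  a_3 = 0
  x^2: 12 a_4 - 2 a_2 = 0  ->  12 a_4 = 2 a_2 = 2  ->  a_4 = 1/6
  x^3: 20 a_5 - 4 a_3 = 0  ->  20 a_5 = 4 a_3 = 0  ->  a_5 = 0
  x^4: 30 a_6 - 6 a_4 = 0  ->  30 a_6 = 6 a_4 = 1  ->  a_6 = 1/30
Truncated series: y(x) = -1 + 3 x + x^2 + (1/6) x^4 + (1/30) x^6 + O(x^7).

a_0 = -1; a_1 = 3; a_2 = 1; a_3 = 0; a_4 = 1/6; a_5 = 0; a_6 = 1/30


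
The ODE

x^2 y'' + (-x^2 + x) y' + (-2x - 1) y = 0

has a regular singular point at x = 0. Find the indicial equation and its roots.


Divide by x^2 to reach normal form y'' + P_1(x) y' + P_2(x) y = 0 with P_1(x) = -1 + 1/x and P_2(x) = -2/x - 1/x^2.
x = 0 is a singular point because the y'-coefficient -1 + 1/x has a pole at x = 0 and the y-coefficient -2/x - 1/x^2 has a pole at x = 0.
It is a regular singular point because x P_1(x) = p(x) = 1 - x and x^2 P_2(x) = q(x) = -2x - 1 are polynomials, hence analytic at x = 0.
p(0) = 1,  q(0) = -1.
Indicial equation: r(r-1) + p(0) r + q(0) = 0, i.e. r^2 + (p(0) - 1) r + q(0) = 0, i.e. r^2 - 1 = 0.
Discriminant: (0)^2 - 4(-1) = 4, so r = (0 ± 2)/2.
Solving: r_1 = 1, r_2 = -1.

indicial: r^2 - 1 = 0; roots r_1 = 1, r_2 = -1


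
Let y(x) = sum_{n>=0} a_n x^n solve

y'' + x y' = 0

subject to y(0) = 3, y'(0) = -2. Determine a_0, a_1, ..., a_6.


Ansatz: y(x) = sum_{n>=0} a_n x^n, so y'(x) = sum_{n>=1} n a_n x^(n-1) and y''(x) = sum_{n>=2} n(n-1) a_n x^(n-2).
Substitute into P(x) y'' + Q(x) y' + R(x) y = 0 with P(x) = 1, Q(x) = x, R(x) = 0, and match powers of x.
Initial conditions: a_0 = 3, a_1 = -2.
Setting the coefficient of each power of x to zero and solving order by order (substituting the coefficients already found):
  x^0: 2 a_2 = 0  ->  a_2 = 0
  x^1: 6 a_3 + a_1 = 0  ->  6 a_3 = -a_1 = 2  ->  a_3 = 1/3
  x^2: 12 a_4 + 2 a_2 = 0  ->  12 a_4 = -2 a_2 = 0  ->  a_4 = 0
  x^3: 20 a_5 + 3 a_3 = 0  ->  20 a_5 = -3 a_3 = -1  ->  a_5 = -1/20
  x^4: 30 a_6 + 4 a_4 = 0  ->  30 a_6 = -4 a_4 = 0  ->  a_6 = 0
Truncated series: y(x) = 3 - 2 x + (1/3) x^3 - (1/20) x^5 + O(x^7).

a_0 = 3; a_1 = -2; a_2 = 0; a_3 = 1/3; a_4 = 0; a_5 = -1/20; a_6 = 0


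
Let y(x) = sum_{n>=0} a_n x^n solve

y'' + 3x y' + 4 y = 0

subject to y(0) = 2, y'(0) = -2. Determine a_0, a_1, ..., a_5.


Ansatz: y(x) = sum_{n>=0} a_n x^n, so y'(x) = sum_{n>=1} n a_n x^(n-1) and y''(x) = sum_{n>=2} n(n-1) a_n x^(n-2).
Substitute into P(x) y'' + Q(x) y' + R(x) y = 0 with P(x) = 1, Q(x) = 3x, R(x) = 4, and match powers of x.
Initial conditions: a_0 = 2, a_1 = -2.
Setting the coefficient of each power of x to zero and solving order by order (substituting the coefficients already found):
  x^0: 2 a_2 + 4 a_0 = 0  ->  2 a_2 = -4 a_0 = -8  ->  a_2 = -4
  x^1: 6 a_3 + 7 a_1 = 0  ->  6 a_3 = -7 a_1 = 14  ->  a_3 = 7/3
  x^2: 12 a_4 + 10 a_2 = 0  ->  12 a_4 = -10 a_2 = 40  ->  a_4 = 10/3
  x^3: 20 a_5 + 13 a_3 = 0  ->  20 a_5 = -13 a_3 = -91/3  ->  a_5 = -91/60
Truncated series: y(x) = 2 - 2 x - 4 x^2 + (7/3) x^3 + (10/3) x^4 - (91/60) x^5 + O(x^6).

a_0 = 2; a_1 = -2; a_2 = -4; a_3 = 7/3; a_4 = 10/3; a_5 = -91/60


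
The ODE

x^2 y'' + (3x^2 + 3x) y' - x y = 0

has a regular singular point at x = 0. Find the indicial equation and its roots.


Divide by x^2 to reach normal form y'' + P_1(x) y' + P_2(x) y = 0 with P_1(x) = 3 + 3/x and P_2(x) = -1/x.
x = 0 is a singular point because the y'-coefficient 3 + 3/x has a pole at x = 0 and the y-coefficient -1/x has a pole at x = 0.
It is a regular singular point because x P_1(x) = p(x) = 3x + 3 and x^2 P_2(x) = q(x) = -x are polynomials, hence analytic at x = 0.
p(0) = 3,  q(0) = 0.
Indicial equation: r(r-1) + p(0) r + q(0) = 0, i.e. r^2 + (p(0) - 1) r + q(0) = 0, i.e. r^2 + 2 r = 0.
Discriminant: (2)^2 - 4(0) = 4, so r = (-2 ± 2)/2.
Solving: r_1 = 0, r_2 = -2.

indicial: r^2 + 2 r = 0; roots r_1 = 0, r_2 = -2


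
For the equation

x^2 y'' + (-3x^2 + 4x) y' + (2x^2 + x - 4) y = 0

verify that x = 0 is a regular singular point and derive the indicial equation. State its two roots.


Divide by x^2 to reach normal form y'' + P_1(x) y' + P_2(x) y = 0 with P_1(x) = -3 + 4/x and P_2(x) = 2 + 1/x - 4/x^2.
x = 0 is a singular point because the y'-coefficient -3 + 4/x has a pole at x = 0 and the y-coefficient 2 + 1/x - 4/x^2 has a pole at x = 0.
It is a regular singular point because x P_1(x) = p(x) = 4 - 3x and x^2 P_2(x) = q(x) = 2x^2 + x - 4 are polynomials, hence analytic at x = 0.
p(0) = 4,  q(0) = -4.
Indicial equation: r(r-1) + p(0) r + q(0) = 0, i.e. r^2 + (p(0) - 1) r + q(0) = 0, i.e. r^2 + 3 r - 4 = 0.
Discriminant: (3)^2 - 4(-4) = 25, so r = (-3 ± 5)/2.
Solving: r_1 = 1, r_2 = -4.

indicial: r^2 + 3 r - 4 = 0; roots r_1 = 1, r_2 = -4


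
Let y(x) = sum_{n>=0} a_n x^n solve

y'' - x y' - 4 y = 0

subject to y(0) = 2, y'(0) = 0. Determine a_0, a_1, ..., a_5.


Ansatz: y(x) = sum_{n>=0} a_n x^n, so y'(x) = sum_{n>=1} n a_n x^(n-1) and y''(x) = sum_{n>=2} n(n-1) a_n x^(n-2).
Substitute into P(x) y'' + Q(x) y' + R(x) y = 0 with P(x) = 1, Q(x) = -x, R(x) = -4, and match powers of x.
Initial conditions: a_0 = 2, a_1 = 0.
Setting the coefficient of each power of x to zero and solving order by order (substituting the coefficients already found):
  x^0: 2 a_2 - 4 a_0 = 0  ->  2 a_2 = 4 a_0 = 8  ->  a_2 = 4
  x^1: 6 a_3 - 5 a_1 = 0  ->  6 a_3 = 5 a_1 = 0  ->  a_3 = 0
  x^2: 12 a_4 - 6 a_2 = 0  ->  12 a_4 = 6 a_2 = 24  ->  a_4 = 2
  x^3: 20 a_5 - 7 a_3 = 0  ->  20 a_5 = 7 a_3 = 0  ->  a_5 = 0
Truncated series: y(x) = 2 + 4 x^2 + 2 x^4 + O(x^6).

a_0 = 2; a_1 = 0; a_2 = 4; a_3 = 0; a_4 = 2; a_5 = 0


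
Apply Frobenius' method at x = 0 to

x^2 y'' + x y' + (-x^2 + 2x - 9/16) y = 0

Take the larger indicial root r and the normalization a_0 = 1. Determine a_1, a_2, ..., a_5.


Write in Frobenius form y'' + (p(x)/x) y' + (q(x)/x^2) y = 0:
  p(x) = 1,  q(x) = -x^2 + 2x - 9/16.
Indicial equation: r(r-1) + (1) r + (-9/16) = 0 -> roots r_1 = 3/4, r_2 = -3/4.
Take r = r_1 = 3/4. Let y(x) = x^r sum_{n>=0} a_n x^n with a_0 = 1.
Substitute y = x^r sum a_n x^n and match x^{r+n}. The recurrence is
  D(n) a_n + 2 a_{n-1} - 1 a_{n-2} = 0,  where D(n) = (r+n)(r+n-1) + (1)(r+n) + (-9/16).
  a_n = [-2 a_{n-1} + 1 a_{n-2}] / D(n).
Since the indicial polynomial factors as (r - r_1)(r - r_2), D(n) = (r_1 + n - r_1)(r_1 + n - r_2) = n(n + 3/2).
Evaluating step by step (a_0 = 1):
  n = 1: D(1) = 1(1 + 3/2) = 5/2; numerator = -2(1) = -2; a_1 = (-2)/(5/2) = -4/5
  n = 2: D(2) = 2(2 + 3/2) = 7; numerator = -2(-4/5) + 1(1) = 13/5; a_2 = (13/5)/(7) = 13/35
  n = 3: D(3) = 3(3 + 3/2) = 27/2; numerator = -2(13/35) + 1(-4/5) = -54/35; a_3 = (-54/35)/(27/2) = -4/35
  n = 4: D(4) = 4(4 + 3/2) = 22; numerator = -2(-4/35) + 1(13/35) = 3/5; a_4 = (3/5)/(22) = 3/110
  n = 5: D(5) = 5(5 + 3/2) = 65/2; numerator = -2(3/110) + 1(-4/35) = -13/77; a_5 = (-13/77)/(65/2) = -2/385

r = 3/4; a_0 = 1; a_1 = -4/5; a_2 = 13/35; a_3 = -4/35; a_4 = 3/110; a_5 = -2/385


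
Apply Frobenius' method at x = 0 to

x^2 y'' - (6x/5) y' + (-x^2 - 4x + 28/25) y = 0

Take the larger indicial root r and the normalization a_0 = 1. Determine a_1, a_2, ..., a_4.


Write in Frobenius form y'' + (p(x)/x) y' + (q(x)/x^2) y = 0:
  p(x) = -6/5,  q(x) = -x^2 - 4x + 28/25.
Indicial equation: r(r-1) + (-6/5) r + (28/25) = 0 -> roots r_1 = 7/5, r_2 = 4/5.
Take r = r_1 = 7/5. Let y(x) = x^r sum_{n>=0} a_n x^n with a_0 = 1.
Substitute y = x^r sum a_n x^n and match x^{r+n}. The recurrence is
  D(n) a_n - 4 a_{n-1} - 1 a_{n-2} = 0,  where D(n) = (r+n)(r+n-1) + (-6/5)(r+n) + (28/25).
  a_n = [4 a_{n-1} + 1 a_{n-2}] / D(n).
Since the indicial polynomial factors as (r - r_1)(r - r_2), D(n) = (r_1 + n - r_1)(r_1 + n - r_2) = n(n + 3/5).
Evaluating step by step (a_0 = 1):
  n = 1: D(1) = 1(1 + 3/5) = 8/5; numerator = 4(1) = 4; a_1 = (4)/(8/5) = 5/2
  n = 2: D(2) = 2(2 + 3/5) = 26/5; numerator = 4(5/2) + 1(1) = 11; a_2 = (11)/(26/5) = 55/26
  n = 3: D(3) = 3(3 + 3/5) = 54/5; numerator = 4(55/26) + 1(5/2) = 285/26; a_3 = (285/26)/(54/5) = 475/468
  n = 4: D(4) = 4(4 + 3/5) = 92/5; numerator = 4(475/468) + 1(55/26) = 1445/234; a_4 = (1445/234)/(92/5) = 7225/21528

r = 7/5; a_0 = 1; a_1 = 5/2; a_2 = 55/26; a_3 = 475/468; a_4 = 7225/21528


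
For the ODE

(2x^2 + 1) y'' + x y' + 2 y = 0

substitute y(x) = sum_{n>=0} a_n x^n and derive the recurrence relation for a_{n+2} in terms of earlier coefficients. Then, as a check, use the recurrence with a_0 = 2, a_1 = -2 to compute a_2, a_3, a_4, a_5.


Substitute y = sum_n a_n x^n.
(1 + 2 x^2) y'' contributes (n+2)(n+1) a_{n+2} + 2 n(n-1) a_n at x^n.
x y'(x) contributes n a_n at x^n.
2 y(x) contributes 2 a_n at x^n.
Matching x^n: (n+2)(n+1) a_{n+2} + (2 n(n-1) + n + 2) a_n = 0.
Thus a_{n+2} = (-2 n(n-1) - n - 2) / ((n+1)(n+2)) * a_n.

Check with a_0 = 2, a_1 = -2 (apply the recurrence for n = 0, 1, 2, 3): a_0 = 2, a_1 = -2, a_2 = -2, a_3 = 1, a_4 = 4/3, a_5 = -17/20.

a_(n+2) = (-2 n(n-1) - n - 2) / ((n+1)(n+2)) * a_n; check: a_0 = 2, a_1 = -2, a_2 = -2, a_3 = 1, a_4 = 4/3, a_5 = -17/20


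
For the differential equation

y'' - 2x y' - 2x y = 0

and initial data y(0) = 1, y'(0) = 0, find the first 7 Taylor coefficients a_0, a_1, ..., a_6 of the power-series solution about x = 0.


Ansatz: y(x) = sum_{n>=0} a_n x^n, so y'(x) = sum_{n>=1} n a_n x^(n-1) and y''(x) = sum_{n>=2} n(n-1) a_n x^(n-2).
Substitute into P(x) y'' + Q(x) y' + R(x) y = 0 with P(x) = 1, Q(x) = -2x, R(x) = -2x, and match powers of x.
Initial conditions: a_0 = 1, a_1 = 0.
Setting the coefficient of each power of x to zero and solving order by order (substituting the coefficients already found):
  x^0: 2 a_2 = 0  ->  a_2 = 0
  x^1: 6 a_3 - 2 a_1 - 2 a_0 = 0  ->  6 a_3 = 2 a_1 + 2 a_0 = 2  ->  a_3 = 1/3
  x^2: 12 a_4 - 4 a_2 - 2 a_1 = 0  ->  12 a_4 = 4 a_2 + 2 a_1 = 0  ->  a_4 = 0
  x^3: 20 a_5 - 6 a_3 - 2 a_2 = 0  ->  20 a_5 = 6 a_3 + 2 a_2 = 2  ->  a_5 = 1/10
  x^4: 30 a_6 - 8 a_4 - 2 a_3 = 0  ->  30 a_6 = 8 a_4 + 2 a_3 = 2/3  ->  a_6 = 1/45
Truncated series: y(x) = 1 + (1/3) x^3 + (1/10) x^5 + (1/45) x^6 + O(x^7).

a_0 = 1; a_1 = 0; a_2 = 0; a_3 = 1/3; a_4 = 0; a_5 = 1/10; a_6 = 1/45


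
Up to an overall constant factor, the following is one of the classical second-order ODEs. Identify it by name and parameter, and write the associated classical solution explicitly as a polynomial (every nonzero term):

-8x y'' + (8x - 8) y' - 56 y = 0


All three coefficients share the factor -8; dividing through by -8 gives  x y'' + (1 - x) y' + 7 y = 0.
This matches the Laguerre equation x y'' + (1 - x) y' + n y = 0 with n = 7; the polynomial solution is L_7(x).
With y = sum_k a_k x^k, matching x^k gives (k+1)k a_{k+1} + (k+1) a_{k+1} - k a_k + n a_k = 0, i.e. (k+1)^2 a_{k+1} = (k - n) a_k = (k - 7) a_k. The right side vanishes at k = 7, so the series terminates at degree 7.
Standard normalization L_n(0) = 1 gives a_0 = 1. Work upward with a_{k+1} = (k - 7) a_k / (k+1)^2:
  a_1 = (0 - 7)(1) / 1^2 = -7/1 = -7
  a_2 = (1 - 7)(-7) / 2^2 = 42/4 = 21/2
  a_3 = (2 - 7)(21/2) / 3^2 = (-105/2)/9 = -35/6
  a_4 = (3 - 7)(-35/6) / 4^2 = (70/3)/16 = 35/24
  a_5 = (4 - 7)(35/24) / 5^2 = (-35/8)/25 = -7/40
  a_6 = (5 - 7)(-7/40) / 6^2 = (7/20)/36 = 7/720
  a_7 = (6 - 7)(7/720) / 7^2 = (-7/720)/49 = -1/5040
Hence L_7(x) = -x^7/5040 + 7 x^6/720 - 7 x^5/40 + 35 x^4/24 - 35 x^3/6 + 21 x^2/2 - 7 x + 1.

L_7(x); series = -x^7/5040 + 7 x^6/720 - 7 x^5/40 + 35 x^4/24 - 35 x^3/6 + 21 x^2/2 - 7 x + 1


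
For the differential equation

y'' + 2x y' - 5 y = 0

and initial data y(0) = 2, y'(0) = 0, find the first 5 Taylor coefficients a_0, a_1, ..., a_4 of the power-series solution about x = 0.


Ansatz: y(x) = sum_{n>=0} a_n x^n, so y'(x) = sum_{n>=1} n a_n x^(n-1) and y''(x) = sum_{n>=2} n(n-1) a_n x^(n-2).
Substitute into P(x) y'' + Q(x) y' + R(x) y = 0 with P(x) = 1, Q(x) = 2x, R(x) = -5, and match powers of x.
Initial conditions: a_0 = 2, a_1 = 0.
Setting the coefficient of each power of x to zero and solving order by order (substituting the coefficients already found):
  x^0: 2 a_2 - 5 a_0 = 0  ->  2 a_2 = 5 a_0 = 10  ->  a_2 = 5
  x^1: 6 a_3 - 3 a_1 = 0  ->  6 a_3 = 3 a_1 = 0  ->  a_3 = 0
  x^2: 12 a_4 - a_2 = 0  ->  12 a_4 = a_2 = 5  ->  a_4 = 5/12
Truncated series: y(x) = 2 + 5 x^2 + (5/12) x^4 + O(x^5).

a_0 = 2; a_1 = 0; a_2 = 5; a_3 = 0; a_4 = 5/12


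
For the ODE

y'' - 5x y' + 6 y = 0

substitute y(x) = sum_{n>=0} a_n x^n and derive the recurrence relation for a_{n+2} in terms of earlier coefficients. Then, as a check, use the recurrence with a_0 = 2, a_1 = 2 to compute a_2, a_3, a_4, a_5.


Substitute y = sum_n a_n x^n.
y''(x) has coefficient (n+2)(n+1) a_{n+2} at x^n;
-5 x y'(x) has coefficient -5 n a_n at x^n (shift);
6 y(x) has coefficient 6 a_n at x^n.
Matching x^n: (n+2)(n+1) a_{n+2} + (-5n + 6) a_n = 0.
Thus a_{n+2} = (5n - 6) / ((n+1)(n+2)) * a_n.

Check with a_0 = 2, a_1 = 2 (apply the recurrence for n = 0, 1, 2, 3): a_0 = 2, a_1 = 2, a_2 = -6, a_3 = -1/3, a_4 = -2, a_5 = -3/20.

a_(n+2) = (5n - 6) / ((n+1)(n+2)) * a_n; check: a_0 = 2, a_1 = 2, a_2 = -6, a_3 = -1/3, a_4 = -2, a_5 = -3/20


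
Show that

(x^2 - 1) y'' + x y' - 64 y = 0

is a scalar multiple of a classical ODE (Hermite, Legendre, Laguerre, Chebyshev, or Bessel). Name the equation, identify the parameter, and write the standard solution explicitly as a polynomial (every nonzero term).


All three coefficients share the factor -1; dividing through by -1 gives  (1 - x^2) y'' - x y' + 64 y = 0.
This matches the Chebyshev equation (1 - x^2) y'' - x y' + n^2 y = 0 (note the -x y' term, not -2x y') with n^2 = 64, so n = 8; the polynomial solution is T_8(x).
With y = sum_k a_k x^k, matching x^k gives (k+2)(k+1) a_{k+2} = (k^2 - n^2) a_k = (k - 8)(k + 8) a_k. The right side vanishes at k = 8, so the series with the parity of 8 terminates at degree 8.
Standard normalization: leading coefficient of T_n is 2^(n-1), so a_8 = 2^7 = 128. Work downward with a_k = (k+1)(k+2) a_{k+2} / ((k - 8)(k + 8)):
  a_6 = (7)(8)(128) / ((6 - 8)(6 + 8)) = 7168/(-28) = -256
  a_4 = (5)(6)(-256) / ((4 - 8)(4 + 8)) = -7680/(-48) = 160
  a_2 = (3)(4)(160) / ((2 - 8)(2 + 8)) = 1920/(-60) = -32
  a_0 = (1)(2)(-32) / ((0 - 8)(0 + 8)) = -64/(-64) = 1
Hence T_8(x) = 128 x^8 - 256 x^6 + 160 x^4 - 32 x^2 + 1.

T_8(x); series = 128 x^8 - 256 x^6 + 160 x^4 - 32 x^2 + 1


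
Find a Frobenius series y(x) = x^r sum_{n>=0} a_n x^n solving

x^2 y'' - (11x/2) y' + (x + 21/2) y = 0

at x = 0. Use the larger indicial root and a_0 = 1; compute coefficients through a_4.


Write in Frobenius form y'' + (p(x)/x) y' + (q(x)/x^2) y = 0:
  p(x) = -11/2,  q(x) = x + 21/2.
Indicial equation: r(r-1) + (-11/2) r + (21/2) = 0 -> roots r_1 = 7/2, r_2 = 3.
Take r = r_1 = 7/2. Let y(x) = x^r sum_{n>=0} a_n x^n with a_0 = 1.
Substitute y = x^r sum a_n x^n and match x^{r+n}. The recurrence is
  D(n) a_n + 1 a_{n-1} = 0,  where D(n) = (r+n)(r+n-1) + (-11/2)(r+n) + (21/2).
  a_n = -1 / D(n) * a_{n-1}.
Since the indicial polynomial factors as (r - r_1)(r - r_2), D(n) = (r_1 + n - r_1)(r_1 + n - r_2) = n(n + 1/2).
Evaluating step by step (a_0 = 1):
  n = 1: D(1) = 1(1 + 1/2) = 3/2; numerator = -1(1) = -1; a_1 = (-1)/(3/2) = -2/3
  n = 2: D(2) = 2(2 + 1/2) = 5; numerator = -1(-2/3) = 2/3; a_2 = (2/3)/(5) = 2/15
  n = 3: D(3) = 3(3 + 1/2) = 21/2; numerator = -1(2/15) = -2/15; a_3 = (-2/15)/(21/2) = -4/315
  n = 4: D(4) = 4(4 + 1/2) = 18; numerator = -1(-4/315) = 4/315; a_4 = (4/315)/(18) = 2/2835

r = 7/2; a_0 = 1; a_1 = -2/3; a_2 = 2/15; a_3 = -4/315; a_4 = 2/2835


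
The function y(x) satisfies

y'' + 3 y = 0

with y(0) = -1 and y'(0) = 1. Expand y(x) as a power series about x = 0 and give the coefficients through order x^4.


Ansatz: y(x) = sum_{n>=0} a_n x^n, so y'(x) = sum_{n>=1} n a_n x^(n-1) and y''(x) = sum_{n>=2} n(n-1) a_n x^(n-2).
Substitute into P(x) y'' + Q(x) y' + R(x) y = 0 with P(x) = 1, Q(x) = 0, R(x) = 3, and match powers of x.
Initial conditions: a_0 = -1, a_1 = 1.
Setting the coefficient of each power of x to zero and solving order by order (substituting the coefficients already found):
  x^0: 2 a_2 + 3 a_0 = 0  ->  2 a_2 = -3 a_0 = 3  ->  a_2 = 3/2
  x^1: 6 a_3 + 3 a_1 = 0  ->  6 a_3 = -3 a_1 = -3  ->  a_3 = -1/2
  x^2: 12 a_4 + 3 a_2 = 0  ->  12 a_4 = -3 a_2 = -9/2  ->  a_4 = -3/8
Truncated series: y(x) = -1 + x + (3/2) x^2 - (1/2) x^3 - (3/8) x^4 + O(x^5).

a_0 = -1; a_1 = 1; a_2 = 3/2; a_3 = -1/2; a_4 = -3/8


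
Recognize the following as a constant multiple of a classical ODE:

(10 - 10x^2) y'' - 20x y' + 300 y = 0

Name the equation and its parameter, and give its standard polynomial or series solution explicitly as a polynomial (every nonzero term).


All three coefficients share the factor 10; dividing through by 10 gives  (1 - x^2) y'' - 2x y' + 30 y = 0.
This matches the Legendre equation (1 - x^2) y'' - 2x y' + n(n+1) y = 0 (note the -2x y' term) with n(n+1) = 30, so n = 5; the polynomial solution is P_5(x).
With y = sum_k a_k x^k, matching x^k gives (k+2)(k+1) a_{k+2} = [k(k+1) - n(n+1)] a_k = (k - 5)(k + 6) a_k. The right side vanishes at k = 5, so the series with the parity of 5 terminates at degree 5.
Standard normalization (P_n(1) = 1): leading coefficient (2n)!/(2^n (n!)^2) = 3628800/(32*14400) = 63/8, so a_5 = 63/8. Work downward with a_k = (k+1)(k+2) a_{k+2} / ((k - 5)(k + 6)):
  a_3 = (4)(5)(63/8) / ((3 - 5)(3 + 6)) = (315/2)/(-18) = -35/4
  a_1 = (2)(3)(-35/4) / ((1 - 5)(1 + 6)) = (-105/2)/(-28) = 15/8
Hence P_5(x) = 63 x^5/8 - 35 x^3/4 + 15 x/8.

P_5(x); series = 63 x^5/8 - 35 x^3/4 + 15 x/8


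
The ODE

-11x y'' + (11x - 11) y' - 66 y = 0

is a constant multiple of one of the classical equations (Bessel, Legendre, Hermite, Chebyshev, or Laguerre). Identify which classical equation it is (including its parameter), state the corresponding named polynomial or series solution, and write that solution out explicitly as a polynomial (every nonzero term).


All three coefficients share the factor -11; dividing through by -11 gives  x y'' + (1 - x) y' + 6 y = 0.
This matches the Laguerre equation x y'' + (1 - x) y' + n y = 0 with n = 6; the polynomial solution is L_6(x).
With y = sum_k a_k x^k, matching x^k gives (k+1)k a_{k+1} + (k+1) a_{k+1} - k a_k + n a_k = 0, i.e. (k+1)^2 a_{k+1} = (k - n) a_k = (k - 6) a_k. The right side vanishes at k = 6, so the series terminates at degree 6.
Standard normalization L_n(0) = 1 gives a_0 = 1. Work upward with a_{k+1} = (k - 6) a_k / (k+1)^2:
  a_1 = (0 - 6)(1) / 1^2 = -6/1 = -6
  a_2 = (1 - 6)(-6) / 2^2 = 30/4 = 15/2
  a_3 = (2 - 6)(15/2) / 3^2 = -30/9 = -10/3
  a_4 = (3 - 6)(-10/3) / 4^2 = 10/16 = 5/8
  a_5 = (4 - 6)(5/8) / 5^2 = (-5/4)/25 = -1/20
  a_6 = (5 - 6)(-1/20) / 6^2 = (1/20)/36 = 1/720
Hence L_6(x) = x^6/720 - x^5/20 + 5 x^4/8 - 10 x^3/3 + 15 x^2/2 - 6 x + 1.

L_6(x); series = x^6/720 - x^5/20 + 5 x^4/8 - 10 x^3/3 + 15 x^2/2 - 6 x + 1


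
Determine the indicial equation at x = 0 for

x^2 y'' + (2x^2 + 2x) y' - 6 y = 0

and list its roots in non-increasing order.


Divide by x^2 to reach normal form y'' + P_1(x) y' + P_2(x) y = 0 with P_1(x) = 2 + 2/x and P_2(x) = -6/x^2.
x = 0 is a singular point because the y'-coefficient 2 + 2/x has a pole at x = 0 and the y-coefficient -6/x^2 has a pole at x = 0.
It is a regular singular point because x P_1(x) = p(x) = 2x + 2 and x^2 P_2(x) = q(x) = -6 are polynomials, hence analytic at x = 0.
p(0) = 2,  q(0) = -6.
Indicial equation: r(r-1) + p(0) r + q(0) = 0, i.e. r^2 + (p(0) - 1) r + q(0) = 0, i.e. r^2 + 1 r - 6 = 0.
Discriminant: (1)^2 - 4(-6) = 25, so r = (-1 ± 5)/2.
Solving: r_1 = 2, r_2 = -3.

indicial: r^2 + 1 r - 6 = 0; roots r_1 = 2, r_2 = -3


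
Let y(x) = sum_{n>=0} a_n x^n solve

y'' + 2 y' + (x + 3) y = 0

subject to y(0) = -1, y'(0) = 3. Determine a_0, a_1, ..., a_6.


Ansatz: y(x) = sum_{n>=0} a_n x^n, so y'(x) = sum_{n>=1} n a_n x^(n-1) and y''(x) = sum_{n>=2} n(n-1) a_n x^(n-2).
Substitute into P(x) y'' + Q(x) y' + R(x) y = 0 with P(x) = 1, Q(x) = 2, R(x) = x + 3, and match powers of x.
Initial conditions: a_0 = -1, a_1 = 3.
Setting the coefficient of each power of x to zero and solving order by order (substituting the coefficients already found):
  x^0: 2 a_2 + 2 a_1 + 3 a_0 = 0  ->  2 a_2 = -2 a_1 - 3 a_0 = -3  ->  a_2 = -3/2
  x^1: 6 a_3 + 4 a_2 + 3 a_1 + a_0 = 0  ->  6 a_3 = -4 a_2 - 3 a_1 - a_0 = -2  ->  a_3 = -1/3
  x^2: 12 a_4 + 6 a_3 + 3 a_2 + a_1 = 0  ->  12 a_4 = -6 a_3 - 3 a_2 - a_1 = 7/2  ->  a_4 = 7/24
  x^3: 20 a_5 + 8 a_4 + 3 a_3 + a_2 = 0  ->  20 a_5 = -8 a_4 - 3 a_3 - a_2 = 1/6  ->  a_5 = 1/120
  x^4: 30 a_6 + 10 a_5 + 3 a_4 + a_3 = 0  ->  30 a_6 = -10 a_5 - 3 a_4 - a_3 = -5/8  ->  a_6 = -1/48
Truncated series: y(x) = -1 + 3 x - (3/2) x^2 - (1/3) x^3 + (7/24) x^4 + (1/120) x^5 - (1/48) x^6 + O(x^7).

a_0 = -1; a_1 = 3; a_2 = -3/2; a_3 = -1/3; a_4 = 7/24; a_5 = 1/120; a_6 = -1/48


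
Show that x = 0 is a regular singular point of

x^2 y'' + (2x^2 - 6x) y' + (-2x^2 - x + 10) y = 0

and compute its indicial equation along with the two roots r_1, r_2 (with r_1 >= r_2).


Divide by x^2 to reach normal form y'' + P_1(x) y' + P_2(x) y = 0 with P_1(x) = 2 - 6/x and P_2(x) = -2 - 1/x + 10/x^2.
x = 0 is a singular point because the y'-coefficient 2 - 6/x has a pole at x = 0 and the y-coefficient -2 - 1/x + 10/x^2 has a pole at x = 0.
It is a regular singular point because x P_1(x) = p(x) = 2x - 6 and x^2 P_2(x) = q(x) = -2x^2 - x + 10 are polynomials, hence analytic at x = 0.
p(0) = -6,  q(0) = 10.
Indicial equation: r(r-1) + p(0) r + q(0) = 0, i.e. r^2 + (p(0) - 1) r + q(0) = 0, i.e. r^2 - 7 r + 10 = 0.
Discriminant: (-7)^2 - 4(10) = 9, so r = (7 ± 3)/2.
Solving: r_1 = 5, r_2 = 2.

indicial: r^2 - 7 r + 10 = 0; roots r_1 = 5, r_2 = 2


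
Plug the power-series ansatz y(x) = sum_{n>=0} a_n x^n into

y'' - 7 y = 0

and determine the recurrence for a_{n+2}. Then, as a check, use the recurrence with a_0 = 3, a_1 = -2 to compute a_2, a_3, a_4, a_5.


Substitute y = sum_n a_n x^n into y'' + (const) y = 0.
y''(x) = sum_{n>=0} (n+2)(n+1) a_{n+2} x^n.
The ODE becomes sum_n [(n+2)(n+1) a_{n+2} - 7 a_n] x^n = 0.
Setting each coefficient to zero gives the recurrence:
  (n+2)(n+1) a_{n+2} - 7 a_n = 0,
  a_{n+2} = 7 / ((n+1)(n+2)) a_n.

Check with a_0 = 3, a_1 = -2 (apply the recurrence for n = 0, 1, 2, 3): a_0 = 3, a_1 = -2, a_2 = 21/2, a_3 = -7/3, a_4 = 49/8, a_5 = -49/60.

a_{n+2} = 7/((n+1)(n+2)) * a_n; check: a_0 = 3, a_1 = -2, a_2 = 21/2, a_3 = -7/3, a_4 = 49/8, a_5 = -49/60


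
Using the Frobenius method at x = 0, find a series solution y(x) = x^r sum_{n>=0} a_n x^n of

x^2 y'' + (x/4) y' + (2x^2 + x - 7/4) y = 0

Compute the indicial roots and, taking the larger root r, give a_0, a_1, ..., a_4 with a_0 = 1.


Write in Frobenius form y'' + (p(x)/x) y' + (q(x)/x^2) y = 0:
  p(x) = 1/4,  q(x) = 2x^2 + x - 7/4.
Indicial equation: r(r-1) + (1/4) r + (-7/4) = 0 -> roots r_1 = 7/4, r_2 = -1.
Take r = r_1 = 7/4. Let y(x) = x^r sum_{n>=0} a_n x^n with a_0 = 1.
Substitute y = x^r sum a_n x^n and match x^{r+n}. The recurrence is
  D(n) a_n + 1 a_{n-1} + 2 a_{n-2} = 0,  where D(n) = (r+n)(r+n-1) + (1/4)(r+n) + (-7/4).
  a_n = [-1 a_{n-1} - 2 a_{n-2}] / D(n).
Since the indicial polynomial factors as (r - r_1)(r - r_2), D(n) = (r_1 + n - r_1)(r_1 + n - r_2) = n(n + 11/4).
Evaluating step by step (a_0 = 1):
  n = 1: D(1) = 1(1 + 11/4) = 15/4; numerator = -1(1) = -1; a_1 = (-1)/(15/4) = -4/15
  n = 2: D(2) = 2(2 + 11/4) = 19/2; numerator = -1(-4/15) - 2(1) = -26/15; a_2 = (-26/15)/(19/2) = -52/285
  n = 3: D(3) = 3(3 + 11/4) = 69/4; numerator = -1(-52/285) - 2(-4/15) = 68/95; a_3 = (68/95)/(69/4) = 272/6555
  n = 4: D(4) = 4(4 + 11/4) = 27; numerator = -1(272/6555) - 2(-52/285) = 424/1311; a_4 = (424/1311)/(27) = 424/35397

r = 7/4; a_0 = 1; a_1 = -4/15; a_2 = -52/285; a_3 = 272/6555; a_4 = 424/35397


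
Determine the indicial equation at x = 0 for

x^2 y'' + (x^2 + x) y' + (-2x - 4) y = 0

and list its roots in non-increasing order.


Divide by x^2 to reach normal form y'' + P_1(x) y' + P_2(x) y = 0 with P_1(x) = 1 + 1/x and P_2(x) = -2/x - 4/x^2.
x = 0 is a singular point because the y'-coefficient 1 + 1/x has a pole at x = 0 and the y-coefficient -2/x - 4/x^2 has a pole at x = 0.
It is a regular singular point because x P_1(x) = p(x) = x + 1 and x^2 P_2(x) = q(x) = -2x - 4 are polynomials, hence analytic at x = 0.
p(0) = 1,  q(0) = -4.
Indicial equation: r(r-1) + p(0) r + q(0) = 0, i.e. r^2 + (p(0) - 1) r + q(0) = 0, i.e. r^2 - 4 = 0.
Discriminant: (0)^2 - 4(-4) = 16, so r = (0 ± 4)/2.
Solving: r_1 = 2, r_2 = -2.

indicial: r^2 - 4 = 0; roots r_1 = 2, r_2 = -2


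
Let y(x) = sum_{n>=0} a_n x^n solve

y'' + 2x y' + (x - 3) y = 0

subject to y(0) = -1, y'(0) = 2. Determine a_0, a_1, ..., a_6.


Ansatz: y(x) = sum_{n>=0} a_n x^n, so y'(x) = sum_{n>=1} n a_n x^(n-1) and y''(x) = sum_{n>=2} n(n-1) a_n x^(n-2).
Substitute into P(x) y'' + Q(x) y' + R(x) y = 0 with P(x) = 1, Q(x) = 2x, R(x) = x - 3, and match powers of x.
Initial conditions: a_0 = -1, a_1 = 2.
Setting the coefficient of each power of x to zero and solving order by order (substituting the coefficients already found):
  x^0: 2 a_2 - 3 a_0 = 0  ->  2 a_2 = 3 a_0 = -3  ->  a_2 = -3/2
  x^1: 6 a_3 - a_1 + a_0 = 0  ->  6 a_3 = a_1 - a_0 = 3  ->  a_3 = 1/2
  x^2: 12 a_4 + a_2 + a_1 = 0  ->  12 a_4 = -a_2 - a_1 = -1/2  ->  a_4 = -1/24
  x^3: 20 a_5 + 3 a_3 + a_2 = 0  ->  20 a_5 = -3 a_3 - a_2 = 0  ->  a_5 = 0
  x^4: 30 a_6 + 5 a_4 + a_3 = 0  ->  30 a_6 = -5 a_4 - a_3 = -7/24  ->  a_6 = -7/720
Truncated series: y(x) = -1 + 2 x - (3/2) x^2 + (1/2) x^3 - (1/24) x^4 - (7/720) x^6 + O(x^7).

a_0 = -1; a_1 = 2; a_2 = -3/2; a_3 = 1/2; a_4 = -1/24; a_5 = 0; a_6 = -7/720


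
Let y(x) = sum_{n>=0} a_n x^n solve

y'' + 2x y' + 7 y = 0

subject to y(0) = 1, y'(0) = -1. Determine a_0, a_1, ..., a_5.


Ansatz: y(x) = sum_{n>=0} a_n x^n, so y'(x) = sum_{n>=1} n a_n x^(n-1) and y''(x) = sum_{n>=2} n(n-1) a_n x^(n-2).
Substitute into P(x) y'' + Q(x) y' + R(x) y = 0 with P(x) = 1, Q(x) = 2x, R(x) = 7, and match powers of x.
Initial conditions: a_0 = 1, a_1 = -1.
Setting the coefficient of each power of x to zero and solving order by order (substituting the coefficients already found):
  x^0: 2 a_2 + 7 a_0 = 0  ->  2 a_2 = -7 a_0 = -7  ->  a_2 = -7/2
  x^1: 6 a_3 + 9 a_1 = 0  ->  6 a_3 = -9 a_1 = 9  ->  a_3 = 3/2
  x^2: 12 a_4 + 11 a_2 = 0  ->  12 a_4 = -11 a_2 = 77/2  ->  a_4 = 77/24
  x^3: 20 a_5 + 13 a_3 = 0  ->  20 a_5 = -13 a_3 = -39/2  ->  a_5 = -39/40
Truncated series: y(x) = 1 - x - (7/2) x^2 + (3/2) x^3 + (77/24) x^4 - (39/40) x^5 + O(x^6).

a_0 = 1; a_1 = -1; a_2 = -7/2; a_3 = 3/2; a_4 = 77/24; a_5 = -39/40
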